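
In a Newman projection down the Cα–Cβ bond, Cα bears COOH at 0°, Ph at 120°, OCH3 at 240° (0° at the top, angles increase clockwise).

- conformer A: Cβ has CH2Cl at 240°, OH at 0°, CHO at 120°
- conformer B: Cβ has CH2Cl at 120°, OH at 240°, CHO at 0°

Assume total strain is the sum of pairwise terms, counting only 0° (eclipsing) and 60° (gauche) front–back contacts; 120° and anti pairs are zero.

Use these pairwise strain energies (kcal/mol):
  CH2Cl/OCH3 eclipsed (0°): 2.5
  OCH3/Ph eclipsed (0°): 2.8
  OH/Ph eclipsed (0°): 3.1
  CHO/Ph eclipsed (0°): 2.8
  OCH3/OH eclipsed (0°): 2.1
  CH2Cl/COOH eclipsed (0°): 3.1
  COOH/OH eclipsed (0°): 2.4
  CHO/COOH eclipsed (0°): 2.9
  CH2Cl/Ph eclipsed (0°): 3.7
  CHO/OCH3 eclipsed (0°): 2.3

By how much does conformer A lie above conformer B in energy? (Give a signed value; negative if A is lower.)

A (eclipsed): COOH–OH eclipsed, Ph–CHO eclipsed, OCH3–CH2Cl eclipsed; 2.4 + 2.8 + 2.5 = 7.7 kcal/mol.
B (eclipsed): COOH–CHO eclipsed, Ph–CH2Cl eclipsed, OCH3–OH eclipsed; 2.9 + 3.7 + 2.1 = 8.7 kcal/mol.
E(A) − E(B) = 7.7 − 8.7 = -1.0 kcal/mol.

-1.0 kcal/mol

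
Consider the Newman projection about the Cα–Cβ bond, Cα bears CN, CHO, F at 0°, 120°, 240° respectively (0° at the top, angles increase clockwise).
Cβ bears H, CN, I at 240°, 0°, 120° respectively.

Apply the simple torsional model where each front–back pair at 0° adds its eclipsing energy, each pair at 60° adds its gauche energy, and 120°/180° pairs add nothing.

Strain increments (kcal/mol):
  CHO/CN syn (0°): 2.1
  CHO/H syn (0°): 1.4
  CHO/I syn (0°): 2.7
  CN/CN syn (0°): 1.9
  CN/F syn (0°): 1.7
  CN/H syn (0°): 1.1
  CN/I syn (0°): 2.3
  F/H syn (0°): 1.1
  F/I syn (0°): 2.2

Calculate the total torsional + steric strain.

This conformer (eclipsed): CN–CN eclipsed, CHO–I eclipsed, F–H eclipsed; 1.9 + 2.7 + 1.1 = 5.7 kcal/mol.

5.7 kcal/mol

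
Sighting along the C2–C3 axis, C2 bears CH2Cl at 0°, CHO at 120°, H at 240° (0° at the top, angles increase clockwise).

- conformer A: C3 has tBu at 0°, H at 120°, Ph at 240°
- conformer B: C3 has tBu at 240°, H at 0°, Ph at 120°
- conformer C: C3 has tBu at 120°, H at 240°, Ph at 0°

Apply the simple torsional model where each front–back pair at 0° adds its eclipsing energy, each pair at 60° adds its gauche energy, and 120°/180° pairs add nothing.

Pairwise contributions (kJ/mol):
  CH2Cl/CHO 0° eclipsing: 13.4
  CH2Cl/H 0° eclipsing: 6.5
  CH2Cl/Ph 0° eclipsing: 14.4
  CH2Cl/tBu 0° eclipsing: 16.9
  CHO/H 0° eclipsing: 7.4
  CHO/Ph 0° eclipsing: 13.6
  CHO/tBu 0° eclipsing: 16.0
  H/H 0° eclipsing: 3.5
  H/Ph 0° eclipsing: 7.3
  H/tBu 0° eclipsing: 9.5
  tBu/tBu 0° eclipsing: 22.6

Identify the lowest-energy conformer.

B

A (eclipsed): CH2Cl(0°)/tBu(0°) eclipsed 16.9; CHO(120°)/H(120°) eclipsed 7.4; H(240°)/Ph(240°) eclipsed 7.3 → 31.6 kJ/mol.
B (eclipsed): CH2Cl(0°)/H(0°) eclipsed 6.5; CHO(120°)/Ph(120°) eclipsed 13.6; H(240°)/tBu(240°) eclipsed 9.5 → 29.6 kJ/mol.
C (eclipsed): CH2Cl(0°)/Ph(0°) eclipsed 14.4; CHO(120°)/tBu(120°) eclipsed 16.0; H(240°)/H(240°) eclipsed 3.5 → 33.9 kJ/mol.
B has the lowest total (29.6 kJ/mol).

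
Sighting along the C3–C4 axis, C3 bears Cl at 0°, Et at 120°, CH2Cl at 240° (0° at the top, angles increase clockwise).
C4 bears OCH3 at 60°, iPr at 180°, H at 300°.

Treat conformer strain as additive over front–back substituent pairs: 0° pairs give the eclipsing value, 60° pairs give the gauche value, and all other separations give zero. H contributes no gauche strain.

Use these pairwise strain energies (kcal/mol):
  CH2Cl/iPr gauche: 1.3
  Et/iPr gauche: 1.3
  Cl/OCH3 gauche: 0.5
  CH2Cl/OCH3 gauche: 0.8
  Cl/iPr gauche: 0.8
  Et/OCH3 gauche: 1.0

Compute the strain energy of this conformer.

4.1 kcal/mol

This conformer (staggered): Cl–OCH3 gauche, Et–OCH3 gauche, Et–iPr gauche, CH2Cl–iPr gauche; 0.5 + 1.0 + 1.3 + 1.3 = 4.1 kcal/mol.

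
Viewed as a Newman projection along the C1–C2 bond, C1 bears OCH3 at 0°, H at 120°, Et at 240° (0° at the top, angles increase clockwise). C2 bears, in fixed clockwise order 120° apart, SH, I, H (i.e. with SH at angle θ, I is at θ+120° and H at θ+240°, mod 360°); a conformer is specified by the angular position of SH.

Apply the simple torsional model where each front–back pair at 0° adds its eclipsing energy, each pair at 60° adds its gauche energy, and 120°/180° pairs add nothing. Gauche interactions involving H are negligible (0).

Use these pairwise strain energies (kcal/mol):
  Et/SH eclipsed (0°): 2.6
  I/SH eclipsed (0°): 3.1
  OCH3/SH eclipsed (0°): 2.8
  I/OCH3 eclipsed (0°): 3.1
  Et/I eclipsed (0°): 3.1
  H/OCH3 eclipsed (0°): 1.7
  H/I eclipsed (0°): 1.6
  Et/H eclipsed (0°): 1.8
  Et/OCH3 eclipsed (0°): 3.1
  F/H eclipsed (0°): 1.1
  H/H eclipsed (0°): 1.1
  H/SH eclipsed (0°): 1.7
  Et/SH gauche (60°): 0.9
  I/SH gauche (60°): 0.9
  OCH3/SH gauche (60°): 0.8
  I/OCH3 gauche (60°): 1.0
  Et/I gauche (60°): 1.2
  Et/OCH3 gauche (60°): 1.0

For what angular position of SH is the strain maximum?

240°

SH at 0° (eclipsed): OCH3(0°)/SH(0°) eclipsed 2.8; H(120°)/I(120°) eclipsed 1.6; Et(240°)/H(240°) eclipsed 1.8 → 6.2 kcal/mol.
SH at 60° (staggered): OCH3(0°)/SH(60°) gauche 0.8; Et(240°)/I(180°) gauche 1.2 → 2.0 kcal/mol.
SH at 120° (eclipsed): OCH3(0°)/H(0°) eclipsed 1.7; H(120°)/SH(120°) eclipsed 1.7; Et(240°)/I(240°) eclipsed 3.1 → 6.5 kcal/mol.
SH at 180° (staggered): OCH3(0°)/I(300°) gauche 1.0; Et(240°)/SH(180°) gauche 0.9; Et(240°)/I(300°) gauche 1.2 → 3.1 kcal/mol.
SH at 240° (eclipsed): OCH3(0°)/I(0°) eclipsed 3.1; H(120°)/H(120°) eclipsed 1.1; Et(240°)/SH(240°) eclipsed 2.6 → 6.8 kcal/mol.
SH at 300° (staggered): OCH3(0°)/SH(300°) gauche 0.8; OCH3(0°)/I(60°) gauche 1.0; Et(240°)/SH(300°) gauche 0.9 → 2.7 kcal/mol.
The maximum (6.8 kcal/mol) occurs with SH at 240°.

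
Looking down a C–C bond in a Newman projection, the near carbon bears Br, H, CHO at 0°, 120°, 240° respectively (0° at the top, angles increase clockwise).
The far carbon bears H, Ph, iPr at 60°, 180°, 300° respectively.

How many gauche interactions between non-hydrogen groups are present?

Non-H gauche pairs: Br(0°)/iPr(300°); CHO(240°)/Ph(180°); CHO(240°)/iPr(300°) — 3 interactions.

3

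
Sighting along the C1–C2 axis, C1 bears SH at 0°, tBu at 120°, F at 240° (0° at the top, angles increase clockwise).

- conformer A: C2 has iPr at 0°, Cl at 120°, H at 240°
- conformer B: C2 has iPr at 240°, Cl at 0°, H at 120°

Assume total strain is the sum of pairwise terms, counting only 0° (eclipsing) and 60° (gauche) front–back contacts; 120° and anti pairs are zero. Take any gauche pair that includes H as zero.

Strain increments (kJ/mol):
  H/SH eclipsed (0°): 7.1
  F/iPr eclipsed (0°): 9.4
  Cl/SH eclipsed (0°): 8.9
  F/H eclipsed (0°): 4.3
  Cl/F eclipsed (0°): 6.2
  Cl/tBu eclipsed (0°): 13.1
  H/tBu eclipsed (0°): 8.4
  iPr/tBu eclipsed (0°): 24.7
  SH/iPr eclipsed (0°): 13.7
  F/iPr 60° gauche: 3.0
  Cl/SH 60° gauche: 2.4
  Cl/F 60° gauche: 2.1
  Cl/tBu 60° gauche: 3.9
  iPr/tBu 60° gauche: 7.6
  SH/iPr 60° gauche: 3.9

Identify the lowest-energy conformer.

A (eclipsed): SH–iPr eclipsed, tBu–Cl eclipsed, F–H eclipsed; 13.7 + 13.1 + 4.3 = 31.1 kJ/mol.
B (eclipsed): SH–Cl eclipsed, tBu–H eclipsed, F–iPr eclipsed; 8.9 + 8.4 + 9.4 = 26.7 kJ/mol.
B has the lowest total (26.7 kJ/mol).

B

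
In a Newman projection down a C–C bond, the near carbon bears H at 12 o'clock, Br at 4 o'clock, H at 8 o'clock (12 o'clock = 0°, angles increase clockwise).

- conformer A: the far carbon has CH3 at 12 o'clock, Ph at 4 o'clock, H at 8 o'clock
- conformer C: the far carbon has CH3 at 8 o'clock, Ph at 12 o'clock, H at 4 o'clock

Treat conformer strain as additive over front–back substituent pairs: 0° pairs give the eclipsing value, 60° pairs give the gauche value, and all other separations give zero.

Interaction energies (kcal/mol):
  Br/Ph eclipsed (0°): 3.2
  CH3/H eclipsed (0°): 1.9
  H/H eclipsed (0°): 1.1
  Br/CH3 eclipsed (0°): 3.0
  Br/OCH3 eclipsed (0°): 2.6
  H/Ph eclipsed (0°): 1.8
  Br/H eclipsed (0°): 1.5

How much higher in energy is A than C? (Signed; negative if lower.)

+1.0 kcal/mol

A (eclipsed): H(0°)/CH3(0°) eclipsed 1.9; Br(120°)/Ph(120°) eclipsed 3.2; H(240°)/H(240°) eclipsed 1.1 → 6.2 kcal/mol.
C (eclipsed): H(0°)/Ph(0°) eclipsed 1.8; Br(120°)/H(120°) eclipsed 1.5; H(240°)/CH3(240°) eclipsed 1.9 → 5.2 kcal/mol.
E(A) − E(C) = 6.2 − 5.2 = +1.0 kcal/mol.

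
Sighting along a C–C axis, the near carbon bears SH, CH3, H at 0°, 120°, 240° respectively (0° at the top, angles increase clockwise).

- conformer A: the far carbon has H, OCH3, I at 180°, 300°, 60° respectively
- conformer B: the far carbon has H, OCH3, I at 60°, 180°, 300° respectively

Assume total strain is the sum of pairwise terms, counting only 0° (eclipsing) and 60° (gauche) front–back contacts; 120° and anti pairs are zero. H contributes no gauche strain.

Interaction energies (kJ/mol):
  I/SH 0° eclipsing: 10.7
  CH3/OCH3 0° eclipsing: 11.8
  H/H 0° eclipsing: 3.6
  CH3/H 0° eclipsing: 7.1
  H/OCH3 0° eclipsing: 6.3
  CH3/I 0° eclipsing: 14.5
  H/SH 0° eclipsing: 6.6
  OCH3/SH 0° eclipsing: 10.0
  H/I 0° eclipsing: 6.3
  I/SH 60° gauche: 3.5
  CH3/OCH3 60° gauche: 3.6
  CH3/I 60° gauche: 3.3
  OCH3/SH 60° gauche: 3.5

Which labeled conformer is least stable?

A

A (staggered): SH–OCH3 gauche, SH–I gauche, CH3–I gauche; 3.5 + 3.5 + 3.3 = 10.3 kJ/mol.
B (staggered): SH–I gauche, CH3–OCH3 gauche; 3.5 + 3.6 = 7.1 kJ/mol.
A has the highest total (10.3 kJ/mol).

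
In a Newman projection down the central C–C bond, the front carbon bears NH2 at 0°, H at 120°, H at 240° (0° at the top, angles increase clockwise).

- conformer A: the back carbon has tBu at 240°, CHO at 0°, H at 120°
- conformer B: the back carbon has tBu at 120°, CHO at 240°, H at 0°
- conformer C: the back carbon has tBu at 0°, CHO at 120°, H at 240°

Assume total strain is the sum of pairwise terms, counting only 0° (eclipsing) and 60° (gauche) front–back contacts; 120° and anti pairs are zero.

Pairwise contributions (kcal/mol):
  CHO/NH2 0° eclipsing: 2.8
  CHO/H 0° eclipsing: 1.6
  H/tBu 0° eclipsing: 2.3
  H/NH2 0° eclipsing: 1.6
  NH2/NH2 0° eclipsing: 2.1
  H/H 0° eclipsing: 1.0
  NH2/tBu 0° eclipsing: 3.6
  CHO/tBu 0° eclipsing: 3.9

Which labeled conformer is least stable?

A (eclipsed): NH2–CHO eclipsed, H–H eclipsed, H–tBu eclipsed; 2.8 + 1.0 + 2.3 = 6.1 kcal/mol.
B (eclipsed): NH2–H eclipsed, H–tBu eclipsed, H–CHO eclipsed; 1.6 + 2.3 + 1.6 = 5.5 kcal/mol.
C (eclipsed): NH2–tBu eclipsed, H–CHO eclipsed, H–H eclipsed; 3.6 + 1.6 + 1.0 = 6.2 kcal/mol.
C has the highest total (6.2 kcal/mol).

C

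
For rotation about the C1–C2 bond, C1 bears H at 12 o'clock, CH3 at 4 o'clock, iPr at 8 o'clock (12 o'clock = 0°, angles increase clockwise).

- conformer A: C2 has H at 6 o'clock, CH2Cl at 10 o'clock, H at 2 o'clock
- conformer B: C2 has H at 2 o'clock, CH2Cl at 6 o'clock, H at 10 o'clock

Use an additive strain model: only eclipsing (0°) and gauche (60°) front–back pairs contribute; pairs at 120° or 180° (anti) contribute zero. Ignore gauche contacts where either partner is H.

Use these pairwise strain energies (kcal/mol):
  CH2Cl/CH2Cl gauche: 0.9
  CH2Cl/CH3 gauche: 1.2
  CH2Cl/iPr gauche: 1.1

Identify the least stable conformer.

B

A (staggered): iPr–CH2Cl gauche; 1.1 = 1.1 kcal/mol.
B (staggered): CH3–CH2Cl gauche, iPr–CH2Cl gauche; 1.2 + 1.1 = 2.3 kcal/mol.
B has the highest total (2.3 kcal/mol).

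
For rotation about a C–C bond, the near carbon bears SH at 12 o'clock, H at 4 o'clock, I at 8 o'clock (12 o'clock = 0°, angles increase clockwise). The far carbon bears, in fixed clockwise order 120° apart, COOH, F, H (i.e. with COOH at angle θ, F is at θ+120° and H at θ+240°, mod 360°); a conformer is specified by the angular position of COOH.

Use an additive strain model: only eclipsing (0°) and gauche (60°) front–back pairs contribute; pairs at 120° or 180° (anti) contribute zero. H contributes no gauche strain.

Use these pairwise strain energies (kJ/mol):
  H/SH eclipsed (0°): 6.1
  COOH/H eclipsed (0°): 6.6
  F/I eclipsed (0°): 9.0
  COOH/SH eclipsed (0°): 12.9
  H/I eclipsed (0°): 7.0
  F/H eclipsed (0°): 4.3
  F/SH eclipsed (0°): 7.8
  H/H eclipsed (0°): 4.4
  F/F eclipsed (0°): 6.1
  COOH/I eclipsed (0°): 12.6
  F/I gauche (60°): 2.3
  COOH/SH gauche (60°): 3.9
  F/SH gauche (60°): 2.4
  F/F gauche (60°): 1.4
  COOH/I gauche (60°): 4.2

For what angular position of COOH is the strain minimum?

COOH at 0° (eclipsed): SH(0°)/COOH(0°) eclipsed 12.9; H(120°)/F(120°) eclipsed 4.3; I(240°)/H(240°) eclipsed 7.0 → 24.2 kJ/mol.
COOH at 60° (staggered): SH(0°)/COOH(60°) gauche 3.9; I(240°)/F(180°) gauche 2.3 → 6.2 kJ/mol.
COOH at 120° (eclipsed): SH(0°)/H(0°) eclipsed 6.1; H(120°)/COOH(120°) eclipsed 6.6; I(240°)/F(240°) eclipsed 9.0 → 21.7 kJ/mol.
COOH at 180° (staggered): SH(0°)/F(300°) gauche 2.4; I(240°)/COOH(180°) gauche 4.2; I(240°)/F(300°) gauche 2.3 → 8.9 kJ/mol.
COOH at 240° (eclipsed): SH(0°)/F(0°) eclipsed 7.8; H(120°)/H(120°) eclipsed 4.4; I(240°)/COOH(240°) eclipsed 12.6 → 24.8 kJ/mol.
COOH at 300° (staggered): SH(0°)/COOH(300°) gauche 3.9; SH(0°)/F(60°) gauche 2.4; I(240°)/COOH(300°) gauche 4.2 → 10.5 kJ/mol.
The minimum (6.2 kJ/mol) occurs with COOH at 60°.

60°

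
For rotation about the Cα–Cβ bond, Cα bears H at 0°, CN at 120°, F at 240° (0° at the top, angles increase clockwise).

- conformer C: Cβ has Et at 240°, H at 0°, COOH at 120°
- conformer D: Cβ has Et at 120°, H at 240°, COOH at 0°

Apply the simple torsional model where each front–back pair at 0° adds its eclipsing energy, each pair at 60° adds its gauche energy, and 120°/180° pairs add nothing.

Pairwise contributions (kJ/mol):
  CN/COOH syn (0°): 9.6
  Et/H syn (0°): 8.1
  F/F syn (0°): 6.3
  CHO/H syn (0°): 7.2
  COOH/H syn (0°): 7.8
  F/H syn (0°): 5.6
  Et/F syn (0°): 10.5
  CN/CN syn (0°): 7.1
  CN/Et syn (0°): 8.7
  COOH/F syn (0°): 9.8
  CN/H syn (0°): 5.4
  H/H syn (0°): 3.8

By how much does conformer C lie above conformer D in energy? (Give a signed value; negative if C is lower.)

C (eclipsed): H(0°)/H(0°) eclipsed 3.8; CN(120°)/COOH(120°) eclipsed 9.6; F(240°)/Et(240°) eclipsed 10.5 → 23.9 kJ/mol.
D (eclipsed): H(0°)/COOH(0°) eclipsed 7.8; CN(120°)/Et(120°) eclipsed 8.7; F(240°)/H(240°) eclipsed 5.6 → 22.1 kJ/mol.
E(C) − E(D) = 23.9 − 22.1 = +1.8 kJ/mol.

+1.8 kJ/mol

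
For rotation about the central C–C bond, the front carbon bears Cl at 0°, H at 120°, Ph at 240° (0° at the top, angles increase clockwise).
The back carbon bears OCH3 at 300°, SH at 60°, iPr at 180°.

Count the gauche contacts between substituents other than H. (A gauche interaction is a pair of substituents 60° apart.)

4

Non-H gauche pairs: Cl(0°)/OCH3(300°); Cl(0°)/SH(60°); Ph(240°)/OCH3(300°); Ph(240°)/iPr(180°) — 4 interactions.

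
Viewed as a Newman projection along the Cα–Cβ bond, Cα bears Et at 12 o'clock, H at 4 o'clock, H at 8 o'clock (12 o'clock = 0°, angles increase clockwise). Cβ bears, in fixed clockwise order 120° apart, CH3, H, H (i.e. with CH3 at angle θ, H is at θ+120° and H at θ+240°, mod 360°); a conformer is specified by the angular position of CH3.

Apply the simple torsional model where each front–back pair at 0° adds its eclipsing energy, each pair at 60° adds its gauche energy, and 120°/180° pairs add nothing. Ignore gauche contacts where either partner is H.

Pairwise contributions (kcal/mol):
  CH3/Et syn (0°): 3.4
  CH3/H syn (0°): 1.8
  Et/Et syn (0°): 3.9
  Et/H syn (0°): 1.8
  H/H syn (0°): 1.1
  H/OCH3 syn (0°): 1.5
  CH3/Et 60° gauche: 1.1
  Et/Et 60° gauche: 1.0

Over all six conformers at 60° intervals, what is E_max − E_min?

5.6 kcal/mol

CH3 at 0° (eclipsed): Et–CH3 eclipsed, H–H eclipsed, H–H eclipsed; 3.4 + 1.1 + 1.1 = 5.6 kcal/mol.
CH3 at 60° (staggered): Et–CH3 gauche; 1.1 = 1.1 kcal/mol.
CH3 at 120° (eclipsed): Et–H eclipsed, H–CH3 eclipsed, H–H eclipsed; 1.8 + 1.8 + 1.1 = 4.7 kcal/mol.
CH3 at 180° (staggered): no non-H gauche contacts → 0.0 kcal/mol.
CH3 at 240° (eclipsed): Et–H eclipsed, H–H eclipsed, H–CH3 eclipsed; 1.8 + 1.1 + 1.8 = 4.7 kcal/mol.
CH3 at 300° (staggered): Et–CH3 gauche; 1.1 = 1.1 kcal/mol.
Max at 0° (5.6 kcal/mol), min at 180° (0.0 kcal/mol); barrier = 5.6 kcal/mol.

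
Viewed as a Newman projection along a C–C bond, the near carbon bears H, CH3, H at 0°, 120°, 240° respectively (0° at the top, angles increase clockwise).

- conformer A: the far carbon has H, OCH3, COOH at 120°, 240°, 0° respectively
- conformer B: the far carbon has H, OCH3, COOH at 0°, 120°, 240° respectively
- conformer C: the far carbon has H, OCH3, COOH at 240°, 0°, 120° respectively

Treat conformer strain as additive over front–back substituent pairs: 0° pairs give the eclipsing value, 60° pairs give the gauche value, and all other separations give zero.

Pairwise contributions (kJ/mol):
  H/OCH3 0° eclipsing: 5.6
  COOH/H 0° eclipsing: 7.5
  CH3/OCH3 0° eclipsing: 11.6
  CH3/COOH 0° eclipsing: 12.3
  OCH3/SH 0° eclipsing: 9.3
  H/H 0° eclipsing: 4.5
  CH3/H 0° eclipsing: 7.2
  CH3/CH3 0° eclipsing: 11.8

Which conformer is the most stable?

A (eclipsed): H(0°)/COOH(0°) eclipsed 7.5; CH3(120°)/H(120°) eclipsed 7.2; H(240°)/OCH3(240°) eclipsed 5.6 → 20.3 kJ/mol.
B (eclipsed): H(0°)/H(0°) eclipsed 4.5; CH3(120°)/OCH3(120°) eclipsed 11.6; H(240°)/COOH(240°) eclipsed 7.5 → 23.6 kJ/mol.
C (eclipsed): H(0°)/OCH3(0°) eclipsed 5.6; CH3(120°)/COOH(120°) eclipsed 12.3; H(240°)/H(240°) eclipsed 4.5 → 22.4 kJ/mol.
A has the lowest total (20.3 kJ/mol).

A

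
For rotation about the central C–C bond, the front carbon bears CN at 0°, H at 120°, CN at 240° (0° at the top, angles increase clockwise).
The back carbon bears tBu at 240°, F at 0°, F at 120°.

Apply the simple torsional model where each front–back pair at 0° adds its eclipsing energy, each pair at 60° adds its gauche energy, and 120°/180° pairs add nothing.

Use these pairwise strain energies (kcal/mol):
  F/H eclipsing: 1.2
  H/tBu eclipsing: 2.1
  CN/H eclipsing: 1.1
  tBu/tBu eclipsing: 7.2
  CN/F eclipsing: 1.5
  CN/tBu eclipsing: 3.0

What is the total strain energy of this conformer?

This conformer is eclipsed. CN at 0° is eclipsed with F at 0° (1.5); H at 120° is eclipsed with F at 120° (1.2); CN at 240° is eclipsed with tBu at 240° (3.0). Total 5.7 kcal/mol.

5.7 kcal/mol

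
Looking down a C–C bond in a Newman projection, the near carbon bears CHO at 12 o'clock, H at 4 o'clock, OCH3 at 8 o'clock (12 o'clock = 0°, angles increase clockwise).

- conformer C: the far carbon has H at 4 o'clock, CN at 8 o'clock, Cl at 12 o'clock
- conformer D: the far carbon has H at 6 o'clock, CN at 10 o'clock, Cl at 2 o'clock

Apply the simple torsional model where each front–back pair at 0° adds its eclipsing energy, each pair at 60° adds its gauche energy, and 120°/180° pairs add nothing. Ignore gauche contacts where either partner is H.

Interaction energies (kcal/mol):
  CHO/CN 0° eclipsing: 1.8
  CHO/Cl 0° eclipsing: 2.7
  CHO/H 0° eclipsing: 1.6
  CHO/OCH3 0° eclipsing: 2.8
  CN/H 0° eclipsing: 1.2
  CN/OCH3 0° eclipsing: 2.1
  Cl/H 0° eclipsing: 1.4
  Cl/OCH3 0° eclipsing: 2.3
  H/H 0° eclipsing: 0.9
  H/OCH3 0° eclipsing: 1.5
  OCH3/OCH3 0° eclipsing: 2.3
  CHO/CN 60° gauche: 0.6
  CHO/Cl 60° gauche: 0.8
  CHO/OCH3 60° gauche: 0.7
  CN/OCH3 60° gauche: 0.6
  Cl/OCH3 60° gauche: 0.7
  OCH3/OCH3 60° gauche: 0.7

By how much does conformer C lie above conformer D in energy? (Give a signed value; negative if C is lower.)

C (eclipsed): CHO(0°)/Cl(0°) eclipsed 2.7; H(120°)/H(120°) eclipsed 0.9; OCH3(240°)/CN(240°) eclipsed 2.1 → 5.7 kcal/mol.
D (staggered): CHO(0°)/CN(300°) gauche 0.6; CHO(0°)/Cl(60°) gauche 0.8; OCH3(240°)/CN(300°) gauche 0.6 → 2.0 kcal/mol.
E(C) − E(D) = 5.7 − 2.0 = +3.7 kcal/mol.

+3.7 kcal/mol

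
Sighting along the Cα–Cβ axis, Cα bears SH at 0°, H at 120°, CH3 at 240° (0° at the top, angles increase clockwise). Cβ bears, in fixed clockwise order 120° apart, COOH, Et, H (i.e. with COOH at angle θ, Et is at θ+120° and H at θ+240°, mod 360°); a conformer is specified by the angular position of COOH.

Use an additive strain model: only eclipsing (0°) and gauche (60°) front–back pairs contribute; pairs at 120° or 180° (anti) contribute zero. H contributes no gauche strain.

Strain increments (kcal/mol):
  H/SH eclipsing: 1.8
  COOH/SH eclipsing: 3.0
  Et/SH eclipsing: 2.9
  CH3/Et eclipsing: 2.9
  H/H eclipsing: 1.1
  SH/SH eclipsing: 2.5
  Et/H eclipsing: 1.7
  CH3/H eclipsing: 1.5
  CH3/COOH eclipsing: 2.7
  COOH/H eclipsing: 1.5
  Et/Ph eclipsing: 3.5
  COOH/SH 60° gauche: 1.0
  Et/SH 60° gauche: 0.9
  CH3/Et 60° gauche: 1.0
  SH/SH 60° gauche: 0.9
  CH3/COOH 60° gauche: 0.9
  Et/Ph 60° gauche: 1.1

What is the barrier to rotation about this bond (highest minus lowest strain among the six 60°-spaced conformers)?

COOH at 0° is eclipsed. SH at 0° is eclipsed with COOH at 0° (3.0); H at 120° is eclipsed with Et at 120° (1.7); CH3 at 240° is eclipsed with H at 240° (1.5). Total 6.2 kcal/mol.
COOH at 60° is staggered. SH at 0° is gauche with COOH at 60° (1.0); CH3 at 240° is gauche with Et at 180° (1.0). Total 2.0 kcal/mol.
COOH at 120° is eclipsed. SH at 0° is eclipsed with H at 0° (1.8); H at 120° is eclipsed with COOH at 120° (1.5); CH3 at 240° is eclipsed with Et at 240° (2.9). Total 6.2 kcal/mol.
COOH at 180° is staggered. SH at 0° is gauche with Et at 300° (0.9); CH3 at 240° is gauche with COOH at 180° (0.9); CH3 at 240° is gauche with Et at 300° (1.0). Total 2.8 kcal/mol.
COOH at 240° is eclipsed. SH at 0° is eclipsed with Et at 0° (2.9); H at 120° is eclipsed with H at 120° (1.1); CH3 at 240° is eclipsed with COOH at 240° (2.7). Total 6.7 kcal/mol.
COOH at 300° is staggered. SH at 0° is gauche with COOH at 300° (1.0); SH at 0° is gauche with Et at 60° (0.9); CH3 at 240° is gauche with COOH at 300° (0.9). Total 2.8 kcal/mol.
Max at 240° (6.7 kcal/mol), min at 60° (2.0 kcal/mol); barrier = 4.7 kcal/mol.

4.7 kcal/mol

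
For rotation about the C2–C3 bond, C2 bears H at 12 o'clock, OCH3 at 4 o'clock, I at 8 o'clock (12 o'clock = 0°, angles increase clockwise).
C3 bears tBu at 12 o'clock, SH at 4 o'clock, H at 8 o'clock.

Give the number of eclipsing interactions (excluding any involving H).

Non-H eclipsing pairs: OCH3(120°)/SH(120°) — 1 interaction.

1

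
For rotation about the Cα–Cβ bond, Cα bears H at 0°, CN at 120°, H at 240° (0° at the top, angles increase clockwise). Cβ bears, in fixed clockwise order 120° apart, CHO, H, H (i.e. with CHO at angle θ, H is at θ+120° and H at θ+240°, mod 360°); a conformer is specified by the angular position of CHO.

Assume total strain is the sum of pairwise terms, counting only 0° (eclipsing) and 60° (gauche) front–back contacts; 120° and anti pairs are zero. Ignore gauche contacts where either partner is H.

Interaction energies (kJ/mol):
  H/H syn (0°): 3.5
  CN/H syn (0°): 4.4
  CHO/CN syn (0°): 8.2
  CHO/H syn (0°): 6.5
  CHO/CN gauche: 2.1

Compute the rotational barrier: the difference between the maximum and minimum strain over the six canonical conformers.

15.2 kJ/mol

CHO at 0° (eclipsed): H–CHO eclipsed, CN–H eclipsed, H–H eclipsed; 6.5 + 4.4 + 3.5 = 14.4 kJ/mol.
CHO at 60° (staggered): CN–CHO gauche; 2.1 = 2.1 kJ/mol.
CHO at 120° (eclipsed): H–H eclipsed, CN–CHO eclipsed, H–H eclipsed; 3.5 + 8.2 + 3.5 = 15.2 kJ/mol.
CHO at 180° (staggered): CN–CHO gauche; 2.1 = 2.1 kJ/mol.
CHO at 240° (eclipsed): H–H eclipsed, CN–H eclipsed, H–CHO eclipsed; 3.5 + 4.4 + 6.5 = 14.4 kJ/mol.
CHO at 300° (staggered): no non-H gauche contacts → 0.0 kJ/mol.
Max at 120° (15.2 kJ/mol), min at 300° (0.0 kJ/mol); barrier = 15.2 kJ/mol.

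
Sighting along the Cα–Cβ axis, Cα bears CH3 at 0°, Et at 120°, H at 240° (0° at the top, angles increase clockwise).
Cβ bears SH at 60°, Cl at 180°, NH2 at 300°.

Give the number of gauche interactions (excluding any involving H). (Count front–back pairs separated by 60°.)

4

Non-H gauche pairs: CH3(0°)/SH(60°); CH3(0°)/NH2(300°); Et(120°)/SH(60°); Et(120°)/Cl(180°) — 4 interactions.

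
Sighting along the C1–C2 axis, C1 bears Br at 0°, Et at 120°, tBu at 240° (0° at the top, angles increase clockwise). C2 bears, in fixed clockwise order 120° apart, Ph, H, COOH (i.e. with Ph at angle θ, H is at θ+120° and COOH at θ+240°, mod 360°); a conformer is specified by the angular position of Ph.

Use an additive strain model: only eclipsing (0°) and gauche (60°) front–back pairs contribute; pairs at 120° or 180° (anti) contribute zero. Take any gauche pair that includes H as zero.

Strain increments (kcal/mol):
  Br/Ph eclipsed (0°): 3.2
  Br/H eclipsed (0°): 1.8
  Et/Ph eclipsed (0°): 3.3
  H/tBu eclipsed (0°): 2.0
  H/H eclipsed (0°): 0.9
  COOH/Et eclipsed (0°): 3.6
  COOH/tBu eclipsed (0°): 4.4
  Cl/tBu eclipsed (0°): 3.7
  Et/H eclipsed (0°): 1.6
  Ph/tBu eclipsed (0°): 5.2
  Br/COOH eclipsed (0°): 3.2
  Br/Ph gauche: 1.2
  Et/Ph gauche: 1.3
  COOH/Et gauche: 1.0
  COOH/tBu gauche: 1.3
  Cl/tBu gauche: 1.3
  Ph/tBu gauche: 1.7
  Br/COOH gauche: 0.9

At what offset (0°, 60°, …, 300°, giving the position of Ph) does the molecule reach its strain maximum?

240°

Ph at 0° (eclipsed): Br–Ph eclipsed, Et–H eclipsed, tBu–COOH eclipsed; 3.2 + 1.6 + 4.4 = 9.2 kcal/mol.
Ph at 60° (staggered): Br–Ph gauche, Br–COOH gauche, Et–Ph gauche, tBu–COOH gauche; 1.2 + 0.9 + 1.3 + 1.3 = 4.7 kcal/mol.
Ph at 120° (eclipsed): Br–COOH eclipsed, Et–Ph eclipsed, tBu–H eclipsed; 3.2 + 3.3 + 2.0 = 8.5 kcal/mol.
Ph at 180° (staggered): Br–COOH gauche, Et–Ph gauche, Et–COOH gauche, tBu–Ph gauche; 0.9 + 1.3 + 1.0 + 1.7 = 4.9 kcal/mol.
Ph at 240° (eclipsed): Br–H eclipsed, Et–COOH eclipsed, tBu–Ph eclipsed; 1.8 + 3.6 + 5.2 = 10.6 kcal/mol.
Ph at 300° (staggered): Br–Ph gauche, Et–COOH gauche, tBu–Ph gauche, tBu–COOH gauche; 1.2 + 1.0 + 1.7 + 1.3 = 5.2 kcal/mol.
The maximum (10.6 kcal/mol) occurs with Ph at 240°.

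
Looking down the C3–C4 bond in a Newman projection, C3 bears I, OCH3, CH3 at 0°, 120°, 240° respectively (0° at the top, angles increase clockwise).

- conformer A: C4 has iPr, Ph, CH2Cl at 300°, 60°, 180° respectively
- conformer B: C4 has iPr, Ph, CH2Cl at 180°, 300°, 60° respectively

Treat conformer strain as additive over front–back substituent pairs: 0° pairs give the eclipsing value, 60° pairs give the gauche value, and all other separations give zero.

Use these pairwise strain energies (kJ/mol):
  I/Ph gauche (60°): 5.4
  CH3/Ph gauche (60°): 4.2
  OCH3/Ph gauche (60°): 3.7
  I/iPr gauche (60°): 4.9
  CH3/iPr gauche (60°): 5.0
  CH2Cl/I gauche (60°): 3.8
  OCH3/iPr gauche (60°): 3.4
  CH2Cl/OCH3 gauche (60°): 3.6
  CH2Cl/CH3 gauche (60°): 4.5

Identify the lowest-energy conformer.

B

A (staggered): I(0°)/iPr(300°) gauche 4.9; I(0°)/Ph(60°) gauche 5.4; OCH3(120°)/Ph(60°) gauche 3.7; OCH3(120°)/CH2Cl(180°) gauche 3.6; CH3(240°)/iPr(300°) gauche 5.0; CH3(240°)/CH2Cl(180°) gauche 4.5 → 27.1 kJ/mol.
B (staggered): I(0°)/Ph(300°) gauche 5.4; I(0°)/CH2Cl(60°) gauche 3.8; OCH3(120°)/iPr(180°) gauche 3.4; OCH3(120°)/CH2Cl(60°) gauche 3.6; CH3(240°)/iPr(180°) gauche 5.0; CH3(240°)/Ph(300°) gauche 4.2 → 25.4 kJ/mol.
B has the lowest total (25.4 kJ/mol).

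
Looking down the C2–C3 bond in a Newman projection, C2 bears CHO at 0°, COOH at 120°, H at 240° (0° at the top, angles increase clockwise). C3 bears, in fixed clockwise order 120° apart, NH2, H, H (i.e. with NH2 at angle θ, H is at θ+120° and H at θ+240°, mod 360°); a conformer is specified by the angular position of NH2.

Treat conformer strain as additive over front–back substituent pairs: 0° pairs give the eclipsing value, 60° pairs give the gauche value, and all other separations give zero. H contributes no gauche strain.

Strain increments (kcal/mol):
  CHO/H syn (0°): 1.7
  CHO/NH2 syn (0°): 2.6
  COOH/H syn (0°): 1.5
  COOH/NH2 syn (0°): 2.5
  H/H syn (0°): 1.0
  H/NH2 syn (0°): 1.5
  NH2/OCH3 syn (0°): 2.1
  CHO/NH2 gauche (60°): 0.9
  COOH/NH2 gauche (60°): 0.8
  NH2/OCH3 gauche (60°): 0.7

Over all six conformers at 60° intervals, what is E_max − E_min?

NH2 at 0° (eclipsed): CHO(0°)/NH2(0°) eclipsed 2.6; COOH(120°)/H(120°) eclipsed 1.5; H(240°)/H(240°) eclipsed 1.0 → 5.1 kcal/mol.
NH2 at 60° (staggered): CHO(0°)/NH2(60°) gauche 0.9; COOH(120°)/NH2(60°) gauche 0.8 → 1.7 kcal/mol.
NH2 at 120° (eclipsed): CHO(0°)/H(0°) eclipsed 1.7; COOH(120°)/NH2(120°) eclipsed 2.5; H(240°)/H(240°) eclipsed 1.0 → 5.2 kcal/mol.
NH2 at 180° (staggered): COOH(120°)/NH2(180°) gauche 0.8 → 0.8 kcal/mol.
NH2 at 240° (eclipsed): CHO(0°)/H(0°) eclipsed 1.7; COOH(120°)/H(120°) eclipsed 1.5; H(240°)/NH2(240°) eclipsed 1.5 → 4.7 kcal/mol.
NH2 at 300° (staggered): CHO(0°)/NH2(300°) gauche 0.9 → 0.9 kcal/mol.
Max at 120° (5.2 kcal/mol), min at 180° (0.8 kcal/mol); barrier = 4.4 kcal/mol.

4.4 kcal/mol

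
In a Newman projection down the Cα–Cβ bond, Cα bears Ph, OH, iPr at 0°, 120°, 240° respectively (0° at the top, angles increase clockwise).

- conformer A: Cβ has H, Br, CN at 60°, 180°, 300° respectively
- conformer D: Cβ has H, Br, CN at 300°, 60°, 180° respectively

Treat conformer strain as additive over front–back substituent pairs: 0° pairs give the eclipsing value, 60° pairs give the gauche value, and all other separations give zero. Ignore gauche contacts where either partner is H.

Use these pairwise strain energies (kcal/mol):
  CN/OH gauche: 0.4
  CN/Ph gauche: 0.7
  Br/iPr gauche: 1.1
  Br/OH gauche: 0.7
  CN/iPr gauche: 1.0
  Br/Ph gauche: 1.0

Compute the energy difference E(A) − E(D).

+0.4 kcal/mol

A is staggered. Ph at 0° is gauche with CN at 300° (0.7); OH at 120° is gauche with Br at 180° (0.7); iPr at 240° is gauche with Br at 180° (1.1); iPr at 240° is gauche with CN at 300° (1.0). Total 3.5 kcal/mol.
D is staggered. Ph at 0° is gauche with Br at 60° (1.0); OH at 120° is gauche with Br at 60° (0.7); OH at 120° is gauche with CN at 180° (0.4); iPr at 240° is gauche with CN at 180° (1.0). Total 3.1 kcal/mol.
E(A) − E(D) = 3.5 − 3.1 = +0.4 kcal/mol.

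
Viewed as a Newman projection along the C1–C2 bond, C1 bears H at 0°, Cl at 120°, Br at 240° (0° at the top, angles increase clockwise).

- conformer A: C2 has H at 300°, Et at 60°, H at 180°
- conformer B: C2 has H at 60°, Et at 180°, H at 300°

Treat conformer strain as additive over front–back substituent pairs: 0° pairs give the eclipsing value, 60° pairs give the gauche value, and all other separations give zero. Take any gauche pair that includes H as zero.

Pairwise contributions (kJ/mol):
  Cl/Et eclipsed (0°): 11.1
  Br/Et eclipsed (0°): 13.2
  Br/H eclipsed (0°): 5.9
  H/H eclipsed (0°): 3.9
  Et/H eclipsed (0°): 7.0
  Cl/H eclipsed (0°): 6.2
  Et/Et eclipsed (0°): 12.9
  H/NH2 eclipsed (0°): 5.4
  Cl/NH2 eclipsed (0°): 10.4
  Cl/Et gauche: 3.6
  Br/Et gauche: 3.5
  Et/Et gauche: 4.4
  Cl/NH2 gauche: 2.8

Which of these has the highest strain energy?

B

A (staggered): Cl(120°)/Et(60°) gauche 3.6 → 3.6 kJ/mol.
B (staggered): Cl(120°)/Et(180°) gauche 3.6; Br(240°)/Et(180°) gauche 3.5 → 7.1 kJ/mol.
B has the highest total (7.1 kJ/mol).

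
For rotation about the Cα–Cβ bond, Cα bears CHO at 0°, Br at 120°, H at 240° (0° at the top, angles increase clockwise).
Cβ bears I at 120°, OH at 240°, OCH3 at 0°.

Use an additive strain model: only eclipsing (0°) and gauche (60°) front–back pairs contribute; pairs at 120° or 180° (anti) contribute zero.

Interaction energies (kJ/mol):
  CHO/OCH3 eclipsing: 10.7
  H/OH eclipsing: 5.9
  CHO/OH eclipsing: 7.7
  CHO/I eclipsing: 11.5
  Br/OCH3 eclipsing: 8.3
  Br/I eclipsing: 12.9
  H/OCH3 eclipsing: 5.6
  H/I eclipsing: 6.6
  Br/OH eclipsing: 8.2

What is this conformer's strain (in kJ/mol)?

29.5 kJ/mol

This conformer (eclipsed): CHO–OCH3 eclipsed, Br–I eclipsed, H–OH eclipsed; 10.7 + 12.9 + 5.9 = 29.5 kJ/mol.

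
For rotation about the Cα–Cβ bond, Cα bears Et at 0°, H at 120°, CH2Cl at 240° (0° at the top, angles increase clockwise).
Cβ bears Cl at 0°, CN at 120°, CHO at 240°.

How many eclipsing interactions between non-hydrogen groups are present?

Non-H eclipsing pairs: Et(0°)/Cl(0°); CH2Cl(240°)/CHO(240°) — 2 interactions.

2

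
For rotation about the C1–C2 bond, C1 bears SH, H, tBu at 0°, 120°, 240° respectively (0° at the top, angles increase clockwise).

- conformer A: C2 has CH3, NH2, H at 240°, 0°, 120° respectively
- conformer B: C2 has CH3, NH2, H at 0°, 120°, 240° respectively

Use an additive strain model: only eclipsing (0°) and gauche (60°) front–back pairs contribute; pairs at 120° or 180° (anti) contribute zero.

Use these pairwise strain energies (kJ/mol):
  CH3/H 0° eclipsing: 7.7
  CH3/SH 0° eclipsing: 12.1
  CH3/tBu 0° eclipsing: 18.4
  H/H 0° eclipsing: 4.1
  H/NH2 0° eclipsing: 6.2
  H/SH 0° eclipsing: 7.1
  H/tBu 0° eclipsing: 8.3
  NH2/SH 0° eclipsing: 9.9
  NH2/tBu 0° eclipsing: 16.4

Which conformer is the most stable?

A (eclipsed): SH–NH2 eclipsed, H–H eclipsed, tBu–CH3 eclipsed; 9.9 + 4.1 + 18.4 = 32.4 kJ/mol.
B (eclipsed): SH–CH3 eclipsed, H–NH2 eclipsed, tBu–H eclipsed; 12.1 + 6.2 + 8.3 = 26.6 kJ/mol.
B has the lowest total (26.6 kJ/mol).

B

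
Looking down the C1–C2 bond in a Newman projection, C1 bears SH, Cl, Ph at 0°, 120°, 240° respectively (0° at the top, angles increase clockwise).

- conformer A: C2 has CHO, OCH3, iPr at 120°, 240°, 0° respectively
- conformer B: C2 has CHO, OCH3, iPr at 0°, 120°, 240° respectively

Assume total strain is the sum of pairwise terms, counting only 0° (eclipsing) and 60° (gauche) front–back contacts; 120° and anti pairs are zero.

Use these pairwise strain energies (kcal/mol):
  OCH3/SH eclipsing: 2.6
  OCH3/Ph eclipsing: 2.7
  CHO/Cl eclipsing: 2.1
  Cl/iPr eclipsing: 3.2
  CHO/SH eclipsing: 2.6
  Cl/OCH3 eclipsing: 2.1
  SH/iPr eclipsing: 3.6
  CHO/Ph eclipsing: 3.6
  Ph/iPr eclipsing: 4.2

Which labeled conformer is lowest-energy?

A

A is eclipsed. SH at 0° is eclipsed with iPr at 0° (3.6); Cl at 120° is eclipsed with CHO at 120° (2.1); Ph at 240° is eclipsed with OCH3 at 240° (2.7). Total 8.4 kcal/mol.
B is eclipsed. SH at 0° is eclipsed with CHO at 0° (2.6); Cl at 120° is eclipsed with OCH3 at 120° (2.1); Ph at 240° is eclipsed with iPr at 240° (4.2). Total 8.9 kcal/mol.
A has the lowest total (8.4 kcal/mol).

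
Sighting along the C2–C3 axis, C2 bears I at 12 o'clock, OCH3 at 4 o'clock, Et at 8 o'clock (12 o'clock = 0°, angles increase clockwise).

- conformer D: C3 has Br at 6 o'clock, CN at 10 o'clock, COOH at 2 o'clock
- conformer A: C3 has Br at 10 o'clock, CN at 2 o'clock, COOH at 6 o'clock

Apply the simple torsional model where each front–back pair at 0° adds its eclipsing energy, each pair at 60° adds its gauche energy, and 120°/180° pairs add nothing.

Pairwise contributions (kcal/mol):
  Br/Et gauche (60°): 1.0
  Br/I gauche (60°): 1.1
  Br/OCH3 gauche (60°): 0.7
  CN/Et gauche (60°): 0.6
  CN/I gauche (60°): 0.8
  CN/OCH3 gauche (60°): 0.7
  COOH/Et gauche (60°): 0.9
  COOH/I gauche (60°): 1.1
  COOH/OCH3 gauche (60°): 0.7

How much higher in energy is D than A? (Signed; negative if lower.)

-0.3 kcal/mol

D (staggered): I(0°)/CN(300°) gauche 0.8; I(0°)/COOH(60°) gauche 1.1; OCH3(120°)/Br(180°) gauche 0.7; OCH3(120°)/COOH(60°) gauche 0.7; Et(240°)/Br(180°) gauche 1.0; Et(240°)/CN(300°) gauche 0.6 → 4.9 kcal/mol.
A (staggered): I(0°)/Br(300°) gauche 1.1; I(0°)/CN(60°) gauche 0.8; OCH3(120°)/CN(60°) gauche 0.7; OCH3(120°)/COOH(180°) gauche 0.7; Et(240°)/Br(300°) gauche 1.0; Et(240°)/COOH(180°) gauche 0.9 → 5.2 kcal/mol.
E(D) − E(A) = 4.9 − 5.2 = -0.3 kcal/mol.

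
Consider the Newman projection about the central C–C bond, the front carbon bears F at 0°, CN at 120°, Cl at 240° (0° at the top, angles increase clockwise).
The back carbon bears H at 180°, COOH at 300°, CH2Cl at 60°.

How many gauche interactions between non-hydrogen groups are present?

4

Non-H gauche pairs: F(0°)/COOH(300°); F(0°)/CH2Cl(60°); CN(120°)/CH2Cl(60°); Cl(240°)/COOH(300°) — 4 interactions.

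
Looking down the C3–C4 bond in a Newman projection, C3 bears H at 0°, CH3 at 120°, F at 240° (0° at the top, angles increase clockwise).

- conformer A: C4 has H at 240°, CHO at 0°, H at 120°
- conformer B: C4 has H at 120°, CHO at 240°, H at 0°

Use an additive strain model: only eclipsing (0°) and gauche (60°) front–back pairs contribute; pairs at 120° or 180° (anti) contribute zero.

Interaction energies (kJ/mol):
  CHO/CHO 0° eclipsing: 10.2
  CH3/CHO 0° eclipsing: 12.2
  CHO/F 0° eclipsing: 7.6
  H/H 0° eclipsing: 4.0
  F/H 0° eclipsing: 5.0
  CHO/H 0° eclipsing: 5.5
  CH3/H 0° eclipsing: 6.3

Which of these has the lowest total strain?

A

A (eclipsed): H–CHO eclipsed, CH3–H eclipsed, F–H eclipsed; 5.5 + 6.3 + 5.0 = 16.8 kJ/mol.
B (eclipsed): H–H eclipsed, CH3–H eclipsed, F–CHO eclipsed; 4.0 + 6.3 + 7.6 = 17.9 kJ/mol.
A has the lowest total (16.8 kJ/mol).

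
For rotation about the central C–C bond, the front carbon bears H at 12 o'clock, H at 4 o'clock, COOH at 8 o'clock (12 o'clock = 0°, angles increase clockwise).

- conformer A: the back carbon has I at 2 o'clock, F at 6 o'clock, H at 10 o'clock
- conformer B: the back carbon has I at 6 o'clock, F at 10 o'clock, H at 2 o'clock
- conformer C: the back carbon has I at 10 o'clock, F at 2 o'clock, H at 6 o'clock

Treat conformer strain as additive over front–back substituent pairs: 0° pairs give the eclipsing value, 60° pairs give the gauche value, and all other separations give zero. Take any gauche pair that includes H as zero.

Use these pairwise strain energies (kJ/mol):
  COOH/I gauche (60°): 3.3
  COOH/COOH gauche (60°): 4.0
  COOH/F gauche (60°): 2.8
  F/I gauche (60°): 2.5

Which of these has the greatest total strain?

B

A is staggered. COOH at 240° is gauche with F at 180° (2.8). Total 2.8 kJ/mol.
B is staggered. COOH at 240° is gauche with I at 180° (3.3); COOH at 240° is gauche with F at 300° (2.8). Total 6.1 kJ/mol.
C is staggered. COOH at 240° is gauche with I at 300° (3.3). Total 3.3 kJ/mol.
B has the highest total (6.1 kJ/mol).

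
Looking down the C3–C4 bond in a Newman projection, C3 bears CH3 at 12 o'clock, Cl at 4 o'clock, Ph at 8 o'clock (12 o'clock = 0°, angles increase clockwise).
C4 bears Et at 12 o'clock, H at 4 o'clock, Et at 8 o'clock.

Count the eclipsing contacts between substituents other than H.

2

Non-H eclipsing pairs: CH3(0°)/Et(0°); Ph(240°)/Et(240°) — 2 interactions.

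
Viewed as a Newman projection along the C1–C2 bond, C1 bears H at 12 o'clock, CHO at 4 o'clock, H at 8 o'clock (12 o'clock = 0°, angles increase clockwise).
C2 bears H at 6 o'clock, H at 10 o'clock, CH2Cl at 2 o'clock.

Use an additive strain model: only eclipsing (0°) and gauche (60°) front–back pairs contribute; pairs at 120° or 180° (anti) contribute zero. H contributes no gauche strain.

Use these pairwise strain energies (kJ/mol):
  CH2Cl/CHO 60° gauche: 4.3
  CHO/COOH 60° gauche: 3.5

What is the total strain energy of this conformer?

4.3 kJ/mol

This conformer is staggered. CHO at 120° is gauche with CH2Cl at 60° (4.3). Total 4.3 kJ/mol.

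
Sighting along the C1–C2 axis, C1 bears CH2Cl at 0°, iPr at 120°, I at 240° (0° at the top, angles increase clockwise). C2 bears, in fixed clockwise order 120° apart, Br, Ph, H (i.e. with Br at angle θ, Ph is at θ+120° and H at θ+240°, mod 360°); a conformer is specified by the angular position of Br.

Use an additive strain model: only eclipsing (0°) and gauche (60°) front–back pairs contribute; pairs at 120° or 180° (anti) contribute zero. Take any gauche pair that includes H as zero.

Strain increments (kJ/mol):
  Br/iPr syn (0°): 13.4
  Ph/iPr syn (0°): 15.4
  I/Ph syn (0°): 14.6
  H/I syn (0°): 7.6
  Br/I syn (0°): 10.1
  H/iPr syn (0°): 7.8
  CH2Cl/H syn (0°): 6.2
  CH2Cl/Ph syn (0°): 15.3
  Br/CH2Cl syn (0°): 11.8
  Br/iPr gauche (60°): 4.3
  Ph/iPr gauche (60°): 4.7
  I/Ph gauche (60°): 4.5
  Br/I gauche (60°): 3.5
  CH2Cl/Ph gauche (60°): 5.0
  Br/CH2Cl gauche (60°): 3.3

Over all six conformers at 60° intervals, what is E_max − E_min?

18.3 kJ/mol

Br at 0° (eclipsed): CH2Cl(0°)/Br(0°) eclipsed 11.8; iPr(120°)/Ph(120°) eclipsed 15.4; I(240°)/H(240°) eclipsed 7.6 → 34.8 kJ/mol.
Br at 60° (staggered): CH2Cl(0°)/Br(60°) gauche 3.3; iPr(120°)/Br(60°) gauche 4.3; iPr(120°)/Ph(180°) gauche 4.7; I(240°)/Ph(180°) gauche 4.5 → 16.8 kJ/mol.
Br at 120° (eclipsed): CH2Cl(0°)/H(0°) eclipsed 6.2; iPr(120°)/Br(120°) eclipsed 13.4; I(240°)/Ph(240°) eclipsed 14.6 → 34.2 kJ/mol.
Br at 180° (staggered): CH2Cl(0°)/Ph(300°) gauche 5.0; iPr(120°)/Br(180°) gauche 4.3; I(240°)/Br(180°) gauche 3.5; I(240°)/Ph(300°) gauche 4.5 → 17.3 kJ/mol.
Br at 240° (eclipsed): CH2Cl(0°)/Ph(0°) eclipsed 15.3; iPr(120°)/H(120°) eclipsed 7.8; I(240°)/Br(240°) eclipsed 10.1 → 33.2 kJ/mol.
Br at 300° (staggered): CH2Cl(0°)/Br(300°) gauche 3.3; CH2Cl(0°)/Ph(60°) gauche 5.0; iPr(120°)/Ph(60°) gauche 4.7; I(240°)/Br(300°) gauche 3.5 → 16.5 kJ/mol.
Max at 0° (34.8 kJ/mol), min at 300° (16.5 kJ/mol); barrier = 18.3 kJ/mol.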